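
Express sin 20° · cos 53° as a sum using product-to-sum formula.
sin 20° cos 53° = (1/2)[sin(20°+53°) + sin(20°-53°)]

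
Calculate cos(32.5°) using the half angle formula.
cos(32.5°) = √((1 + cos 65°)/2) = 0.8434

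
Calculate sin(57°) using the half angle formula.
sin(57°) = √((1 - cos 114°)/2) = 0.8387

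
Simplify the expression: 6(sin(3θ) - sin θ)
6(sin(3θ) - sin θ) = 6(2 cos(2θ) sin θ) (using Sum-to-product)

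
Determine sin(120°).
sin(120°) = √3/2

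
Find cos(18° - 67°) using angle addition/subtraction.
cos(18° - 67°) = cos 18° cos 67° + sin 18° sin 67° = 0.6561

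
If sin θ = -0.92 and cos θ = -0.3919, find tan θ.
tan θ = sin θ / cos θ = 2.348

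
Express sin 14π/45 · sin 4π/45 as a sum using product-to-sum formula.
sin 14π/45 sin 4π/45 = (1/2)[cos(14π/45-4π/45) - cos(14π/45+4π/45)]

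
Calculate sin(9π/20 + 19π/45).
sin(9π/20 + 19π/45) = sin 9π/20 cos 19π/45 + cos 9π/20 sin 19π/45 = 0.3907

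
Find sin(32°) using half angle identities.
sin(32°) = √((1 - cos 64°)/2) = 0.5299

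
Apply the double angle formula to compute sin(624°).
sin(624°) = 2 sin 312° cos 312° = -0.9945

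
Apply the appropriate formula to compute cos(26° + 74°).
cos(26° + 74°) = cos 26° cos 74° - sin 26° sin 74° = -0.1736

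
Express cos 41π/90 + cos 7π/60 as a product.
cos 41π/90 + cos 7π/60 = 2 cos(103π/360) cos(61π/360)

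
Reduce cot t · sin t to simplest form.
cot t · sin t = cos t (using Quotient identity)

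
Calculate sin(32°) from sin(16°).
sin(32°) = 2 sin 16° cos 16° = 0.5299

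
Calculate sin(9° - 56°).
sin(9° - 56°) = sin 9° cos 56° - cos 9° sin 56° = -0.7314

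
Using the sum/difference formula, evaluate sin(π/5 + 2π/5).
sin(π/5 + 2π/5) = sin π/5 cos 2π/5 + cos π/5 sin 2π/5 = 0.9511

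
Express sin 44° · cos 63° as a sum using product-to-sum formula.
sin 44° cos 63° = (1/2)[sin(44°+63°) + sin(44°-63°)]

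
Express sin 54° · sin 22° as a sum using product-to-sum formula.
sin 54° sin 22° = (1/2)[cos(54°-22°) - cos(54°+22°)]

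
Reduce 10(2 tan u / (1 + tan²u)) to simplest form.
10(2 tan u / (1 + tan²u)) = 10(sin(2u)) (using Double angle)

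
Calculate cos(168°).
cos(168°) = -0.9781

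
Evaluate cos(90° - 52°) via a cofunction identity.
cos(90° - 52°) = sin(52°) = 0.788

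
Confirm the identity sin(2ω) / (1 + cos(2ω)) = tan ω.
LHS = 2 sin ω cos ω / (2cos²ω) = sin ω/cos ω = tan ω = RHS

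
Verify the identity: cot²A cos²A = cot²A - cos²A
RHS = cos²A/sin²A - cos²A = cos²A(1/sin²A - 1) = cos²A · (1 - sin²A)/sin²A = cos²A · cos²A/sin²A = cos²A · cot²A = LHS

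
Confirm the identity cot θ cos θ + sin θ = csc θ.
LHS = cos²θ/sin θ + sin θ = (cos²θ + sin²θ)/sin θ = 1/sin θ = csc θ = RHS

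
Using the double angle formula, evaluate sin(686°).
sin(686°) = 2 sin 343° cos 343° = -0.5592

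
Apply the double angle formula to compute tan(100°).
tan(100°) = 2 tan 50° / (1 - tan²50°) = -5.671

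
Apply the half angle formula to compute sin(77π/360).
sin(77π/360) = √((1 - cos 77π/180)/2) = 0.6225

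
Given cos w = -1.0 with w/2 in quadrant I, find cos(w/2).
cos(w/2) = ±√((1 + cos w)/2); positive since w/2 ∈ QI, so cos(w/2) = 0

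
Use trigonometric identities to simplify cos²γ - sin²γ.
cos²γ - sin²γ = cos(2γ) (using Double angle)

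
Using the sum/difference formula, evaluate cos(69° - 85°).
cos(69° - 85°) = cos 69° cos 85° + sin 69° sin 85° = 0.9613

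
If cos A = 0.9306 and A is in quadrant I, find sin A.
sin A = 0.366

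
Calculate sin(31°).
sin(31°) = 0.515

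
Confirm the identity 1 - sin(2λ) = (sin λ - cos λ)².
RHS = sin²λ - 2 sin λ cos λ + cos²λ = (sin²λ + cos²λ) - 2 sin λ cos λ = 1 - sin(2λ) = LHS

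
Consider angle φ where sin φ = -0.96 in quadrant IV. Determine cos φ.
cos φ = √(1 - sin²φ) = 0.28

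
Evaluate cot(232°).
cot(232°) = 0.7813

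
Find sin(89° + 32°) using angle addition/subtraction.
sin(89° + 32°) = sin 89° cos 32° + cos 89° sin 32° = 0.8572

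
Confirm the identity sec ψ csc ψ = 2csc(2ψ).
RHS = 2/sin(2ψ) = 2/(2 sin ψ cos ψ) = 1/(sin ψ cos ψ) = (1/cos ψ)(1/sin ψ) = sec ψ csc ψ = LHS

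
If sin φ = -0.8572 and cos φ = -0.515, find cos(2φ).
cos(2φ) = cos²φ - sin²φ = -0.4696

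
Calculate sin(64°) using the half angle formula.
sin(64°) = √((1 - cos 128°)/2) = 0.8988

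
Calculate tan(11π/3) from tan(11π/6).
tan(11π/3) = 2 tan 11π/6 / (1 - tan²11π/6) = -√3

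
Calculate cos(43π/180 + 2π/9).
cos(43π/180 + 2π/9) = cos 43π/180 cos 2π/9 - sin 43π/180 sin 2π/9 = 0.1219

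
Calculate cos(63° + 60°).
cos(63° + 60°) = cos 63° cos 60° - sin 63° sin 60° = -0.5446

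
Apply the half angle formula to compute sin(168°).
sin(168°) = √((1 - cos 336°)/2) = 0.2079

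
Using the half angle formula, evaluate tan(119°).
tan(119°) = sin 238° / (1 + cos 238°) = -1.804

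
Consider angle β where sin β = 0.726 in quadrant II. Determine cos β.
cos β = ±√(1 - sin²β) = -0.6877 (negative in QII)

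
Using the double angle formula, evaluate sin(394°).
sin(394°) = 2 sin 197° cos 197° = 0.5592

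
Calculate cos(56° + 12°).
cos(56° + 12°) = cos 56° cos 12° - sin 56° sin 12° = 0.3746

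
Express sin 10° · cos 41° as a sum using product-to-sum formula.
sin 10° cos 41° = (1/2)[sin(10°+41°) + sin(10°-41°)]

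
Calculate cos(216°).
cos(216°) = -0.809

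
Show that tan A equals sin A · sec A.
RHS = sin A · (1/cos A) = sin A/cos A = tan A = LHS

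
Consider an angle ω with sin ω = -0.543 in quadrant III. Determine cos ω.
cos ω = ±√(1 - sin²ω) = -0.8397 (negative in QIII)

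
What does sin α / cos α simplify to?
sin α / cos α = tan α (using Quotient identity)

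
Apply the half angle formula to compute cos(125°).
cos(125°) = -√((1 + cos 250°)/2) = -0.5736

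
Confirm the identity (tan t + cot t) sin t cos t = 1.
LHS = (sin t/cos t + cos t/sin t) sin t cos t = ((sin²t + cos²t)/(sin t cos t)) · sin t cos t = sin²t + cos²t = 1 = RHS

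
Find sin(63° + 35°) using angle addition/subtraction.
sin(63° + 35°) = sin 63° cos 35° + cos 63° sin 35° = 0.9903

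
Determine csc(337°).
csc(337°) = -2.559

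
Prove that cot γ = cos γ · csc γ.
RHS = cos γ · (1/sin γ) = cos γ/sin γ = cot γ = LHS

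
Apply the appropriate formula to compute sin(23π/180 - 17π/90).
sin(23π/180 - 17π/90) = sin 23π/180 cos 17π/90 - cos 23π/180 sin 17π/90 = -0.1908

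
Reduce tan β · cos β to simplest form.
tan β · cos β = sin β (using Quotient identity)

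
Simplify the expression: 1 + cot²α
1 + cot²α = csc²α (using Pythagorean identity)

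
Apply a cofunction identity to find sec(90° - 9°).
sec(90° - 9°) = csc(9°) = 6.392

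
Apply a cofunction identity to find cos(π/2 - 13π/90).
cos(π/2 - 13π/90) = sin(13π/90) = 0.4384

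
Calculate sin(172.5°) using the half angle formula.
sin(172.5°) = √((1 - cos 345°)/2) = 0.1305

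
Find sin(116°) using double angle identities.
sin(116°) = 2 sin 58° cos 58° = 0.8988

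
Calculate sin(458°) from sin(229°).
sin(458°) = 2 sin 229° cos 229° = 0.9903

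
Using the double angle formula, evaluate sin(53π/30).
sin(53π/30) = 2 sin 53π/60 cos 53π/60 = -0.6691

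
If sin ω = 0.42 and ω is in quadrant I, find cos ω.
cos ω = 0.9075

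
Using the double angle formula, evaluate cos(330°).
cos(330°) = cos²165° - sin²165° = √3/2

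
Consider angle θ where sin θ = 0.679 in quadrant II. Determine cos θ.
cos θ = ±√(1 - sin²θ) = -0.7341 (negative in QII)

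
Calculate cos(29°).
cos(29°) = 0.8746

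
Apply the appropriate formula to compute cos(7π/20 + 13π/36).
cos(7π/20 + 13π/36) = cos 7π/20 cos 13π/36 - sin 7π/20 sin 13π/36 = -0.6157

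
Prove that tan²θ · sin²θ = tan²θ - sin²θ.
RHS = sin²θ/cos²θ - sin²θ = sin²θ(1/cos²θ - 1) = sin²θ · (1 - cos²θ)/cos²θ = sin²θ · sin²θ/cos²θ = sin²θ · tan²θ = LHS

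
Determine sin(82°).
sin(82°) = 0.9903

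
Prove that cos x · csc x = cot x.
LHS = cos x · (1/sin x) = cos x/sin x = cot x = RHS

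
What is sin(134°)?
sin(134°) = 0.7193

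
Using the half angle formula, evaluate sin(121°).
sin(121°) = √((1 - cos 242°)/2) = 0.8572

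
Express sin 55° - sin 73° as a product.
sin 55° - sin 73° = 2 cos(64°) sin(-9°)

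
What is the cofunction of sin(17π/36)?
sin(17π/36) = cos(π/2 - 17π/36) = cos(π/36)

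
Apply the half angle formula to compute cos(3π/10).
cos(3π/10) = √((1 + cos 3π/5)/2) = 0.5878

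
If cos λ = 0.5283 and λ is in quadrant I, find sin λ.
sin λ = 0.8491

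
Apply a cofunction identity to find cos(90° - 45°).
cos(90° - 45°) = sin(45°) = √2/2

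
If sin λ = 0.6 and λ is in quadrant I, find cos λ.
cos λ = 0.8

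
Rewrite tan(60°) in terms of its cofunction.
tan(60°) = cot(90° - 60°) = cot(30°)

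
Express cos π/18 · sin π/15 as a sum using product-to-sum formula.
cos π/18 sin π/15 = (1/2)[sin(π/18+π/15) - sin(π/18-π/15)]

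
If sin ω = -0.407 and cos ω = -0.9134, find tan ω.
tan ω = sin ω / cos ω = 0.4456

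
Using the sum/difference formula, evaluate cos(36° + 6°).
cos(36° + 6°) = cos 36° cos 6° - sin 36° sin 6° = 0.7431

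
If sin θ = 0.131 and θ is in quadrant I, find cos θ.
cos θ = 0.9914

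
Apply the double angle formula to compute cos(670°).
cos(670°) = 2cos²335° - 1 = 0.6428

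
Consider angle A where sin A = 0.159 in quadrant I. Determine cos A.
cos A = √(1 - sin²A) = 0.9873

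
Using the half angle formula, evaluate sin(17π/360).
sin(17π/360) = √((1 - cos 17π/180)/2) = 0.1478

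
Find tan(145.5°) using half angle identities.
tan(145.5°) = sin 291° / (1 + cos 291°) = -0.6873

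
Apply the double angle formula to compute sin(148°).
sin(148°) = 2 sin 74° cos 74° = 0.5299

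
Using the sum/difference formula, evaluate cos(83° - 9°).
cos(83° - 9°) = cos 83° cos 9° + sin 83° sin 9° = 0.2756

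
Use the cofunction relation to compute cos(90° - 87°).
cos(90° - 87°) = sin(87°) = 0.9986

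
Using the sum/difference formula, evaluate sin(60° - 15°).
sin(60° - 15°) = sin 60° cos 15° - cos 60° sin 15° = √2/2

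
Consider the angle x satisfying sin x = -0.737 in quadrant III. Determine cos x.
cos x = ±√(1 - sin²x) = -0.6759 (negative in QIII)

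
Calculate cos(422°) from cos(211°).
cos(422°) = cos²211° - sin²211° = 0.4695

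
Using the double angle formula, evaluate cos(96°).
cos(96°) = cos²48° - sin²48° = -0.1045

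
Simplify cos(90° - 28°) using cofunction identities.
cos(90° - 28°) = sin(28°)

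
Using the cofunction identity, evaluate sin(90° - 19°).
sin(90° - 19°) = cos(19°) = 0.9455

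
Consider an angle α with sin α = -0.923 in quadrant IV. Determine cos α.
cos α = √(1 - sin²α) = 0.3848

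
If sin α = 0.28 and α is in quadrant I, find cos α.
cos α = 0.96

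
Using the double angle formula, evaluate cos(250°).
cos(250°) = cos²125° - sin²125° = -0.342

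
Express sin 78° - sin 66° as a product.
sin 78° - sin 66° = 2 cos(72°) sin(6°)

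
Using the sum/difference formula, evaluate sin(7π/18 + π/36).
sin(7π/18 + π/36) = sin 7π/18 cos π/36 + cos 7π/18 sin π/36 = (√6+√2)/4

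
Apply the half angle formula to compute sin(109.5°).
sin(109.5°) = √((1 - cos 219°)/2) = 0.9426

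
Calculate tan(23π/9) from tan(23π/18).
tan(23π/9) = 2 tan 23π/18 / (1 - tan²23π/18) = -5.671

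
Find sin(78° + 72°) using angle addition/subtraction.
sin(78° + 72°) = sin 78° cos 72° + cos 78° sin 72° = 1/2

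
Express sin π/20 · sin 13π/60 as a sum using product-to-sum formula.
sin π/20 sin 13π/60 = (1/2)[cos(π/20-13π/60) - cos(π/20+13π/60)]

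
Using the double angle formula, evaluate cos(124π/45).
cos(124π/45) = cos²62π/45 - sin²62π/45 = -0.7193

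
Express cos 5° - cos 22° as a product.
cos 5° - cos 22° = -2 sin(13.5°) sin(-8.5°)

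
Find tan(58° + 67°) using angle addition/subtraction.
tan(58° + 67°) = (tan 58° + tan 67°)/(1 - tan 58° tan 67°) = -1.428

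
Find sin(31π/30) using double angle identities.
sin(31π/30) = 2 sin 31π/60 cos 31π/60 = -0.1045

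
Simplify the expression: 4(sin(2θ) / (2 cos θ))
4(sin(2θ) / (2 cos θ)) = 4(sin θ) (using Double angle)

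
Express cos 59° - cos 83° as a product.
cos 59° - cos 83° = -2 sin(71°) sin(-12°)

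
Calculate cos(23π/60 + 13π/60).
cos(23π/60 + 13π/60) = cos 23π/60 cos 13π/60 - sin 23π/60 sin 13π/60 = -0.309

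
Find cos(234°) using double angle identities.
cos(234°) = cos²117° - sin²117° = -0.5878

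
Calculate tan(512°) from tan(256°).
tan(512°) = 2 tan 256° / (1 - tan²256°) = -0.5317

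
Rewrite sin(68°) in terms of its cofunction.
sin(68°) = cos(90° - 68°) = cos(22°)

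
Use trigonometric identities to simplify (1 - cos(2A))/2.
(1 - cos(2A))/2 = sin²A (using Power reduction)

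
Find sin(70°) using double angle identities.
sin(70°) = 2 sin 35° cos 35° = 0.9397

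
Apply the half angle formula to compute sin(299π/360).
sin(299π/360) = √((1 - cos 299π/180)/2) = 0.5075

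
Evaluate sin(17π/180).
sin(17π/180) = 0.2924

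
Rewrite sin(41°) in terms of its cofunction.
sin(41°) = cos(90° - 41°) = cos(49°)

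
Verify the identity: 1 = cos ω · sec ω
RHS = cos ω · (1/cos ω) = 1 = LHS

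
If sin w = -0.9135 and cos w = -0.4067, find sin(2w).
sin(2w) = 2 sin w cos w = 0.743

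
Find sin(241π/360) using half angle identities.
sin(241π/360) = √((1 - cos 241π/180)/2) = 0.8616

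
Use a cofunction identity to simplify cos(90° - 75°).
cos(90° - 75°) = sin(75°)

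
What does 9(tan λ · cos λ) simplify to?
9(tan λ · cos λ) = 9(sin λ) (using Quotient identity)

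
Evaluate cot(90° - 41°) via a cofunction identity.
cot(90° - 41°) = tan(41°) = 0.8693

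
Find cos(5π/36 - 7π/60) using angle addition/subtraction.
cos(5π/36 - 7π/60) = cos 5π/36 cos 7π/60 + sin 5π/36 sin 7π/60 = 0.9976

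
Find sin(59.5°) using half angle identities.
sin(59.5°) = √((1 - cos 119°)/2) = 0.8616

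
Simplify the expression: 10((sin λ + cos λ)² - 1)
10((sin λ + cos λ)² - 1) = 10(sin(2λ)) (using Pythagorean + double angle)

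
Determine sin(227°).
sin(227°) = -0.7314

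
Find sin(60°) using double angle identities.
sin(60°) = 2 sin 30° cos 30° = √3/2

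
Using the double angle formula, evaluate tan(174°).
tan(174°) = 2 tan 87° / (1 - tan²87°) = -0.1051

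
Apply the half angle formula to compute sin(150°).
sin(150°) = √((1 - cos 300°)/2) = 1/2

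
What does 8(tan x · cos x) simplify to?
8(tan x · cos x) = 8(sin x) (using Quotient identity)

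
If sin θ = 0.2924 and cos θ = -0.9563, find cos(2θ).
cos(2θ) = cos²θ - sin²θ = 0.829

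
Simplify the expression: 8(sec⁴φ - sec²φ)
8(sec⁴φ - sec²φ) = 8(tan⁴φ + tan²φ) (using Pythagorean)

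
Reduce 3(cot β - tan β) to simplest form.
3(cot β - tan β) = 3(2 cot(2β)) (using Double angle)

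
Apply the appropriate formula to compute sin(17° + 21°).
sin(17° + 21°) = sin 17° cos 21° + cos 17° sin 21° = 0.6157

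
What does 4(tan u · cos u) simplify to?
4(tan u · cos u) = 4(sin u) (using Quotient identity)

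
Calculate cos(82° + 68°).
cos(82° + 68°) = cos 82° cos 68° - sin 82° sin 68° = -√3/2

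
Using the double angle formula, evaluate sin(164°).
sin(164°) = 2 sin 82° cos 82° = 0.2756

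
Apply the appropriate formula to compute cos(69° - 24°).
cos(69° - 24°) = cos 69° cos 24° + sin 69° sin 24° = √2/2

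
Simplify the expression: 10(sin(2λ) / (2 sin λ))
10(sin(2λ) / (2 sin λ)) = 10(cos λ) (using Double angle)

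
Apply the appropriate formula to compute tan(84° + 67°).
tan(84° + 67°) = (tan 84° + tan 67°)/(1 - tan 84° tan 67°) = -0.5543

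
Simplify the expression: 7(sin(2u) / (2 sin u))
7(sin(2u) / (2 sin u)) = 7(cos u) (using Double angle)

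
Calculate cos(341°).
cos(341°) = 0.9455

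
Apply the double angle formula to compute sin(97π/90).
sin(97π/90) = 2 sin 97π/180 cos 97π/180 = -0.2419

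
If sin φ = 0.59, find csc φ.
csc φ = 1/sin φ = 1.695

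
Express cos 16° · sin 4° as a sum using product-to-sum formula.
cos 16° sin 4° = (1/2)[sin(16°+4°) - sin(16°-4°)]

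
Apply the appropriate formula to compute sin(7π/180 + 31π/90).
sin(7π/180 + 31π/90) = sin 7π/180 cos 31π/90 + cos 7π/180 sin 31π/90 = 0.9336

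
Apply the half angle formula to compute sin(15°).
sin(15°) = √((1 - cos 30°)/2) = (√6-√2)/4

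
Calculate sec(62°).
sec(62°) = 2.13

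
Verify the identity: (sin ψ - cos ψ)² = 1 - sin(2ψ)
LHS = sin²ψ - 2 sin ψ cos ψ + cos²ψ = (sin²ψ + cos²ψ) - 2 sin ψ cos ψ = 1 - sin(2ψ) = RHS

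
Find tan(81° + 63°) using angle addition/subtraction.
tan(81° + 63°) = (tan 81° + tan 63°)/(1 - tan 81° tan 63°) = -0.7265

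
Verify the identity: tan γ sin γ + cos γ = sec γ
LHS = sin²γ/cos γ + cos γ = (sin²γ + cos²γ)/cos γ = 1/cos γ = sec γ = RHS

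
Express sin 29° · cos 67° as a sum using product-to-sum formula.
sin 29° cos 67° = (1/2)[sin(29°+67°) + sin(29°-67°)]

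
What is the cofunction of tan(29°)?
tan(29°) = cot(90° - 29°) = cot(61°)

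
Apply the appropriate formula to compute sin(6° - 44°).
sin(6° - 44°) = sin 6° cos 44° - cos 6° sin 44° = -0.6157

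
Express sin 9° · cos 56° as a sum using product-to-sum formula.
sin 9° cos 56° = (1/2)[sin(9°+56°) + sin(9°-56°)]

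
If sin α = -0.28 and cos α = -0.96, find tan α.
tan α = sin α / cos α = 0.2917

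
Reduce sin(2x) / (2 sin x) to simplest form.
sin(2x) / (2 sin x) = cos x (using Double angle)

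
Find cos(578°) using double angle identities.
cos(578°) = cos²289° - sin²289° = -0.788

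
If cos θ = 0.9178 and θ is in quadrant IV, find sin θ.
sin θ = -0.397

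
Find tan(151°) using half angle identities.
tan(151°) = sin 302° / (1 + cos 302°) = -0.5543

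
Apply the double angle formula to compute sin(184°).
sin(184°) = 2 sin 92° cos 92° = -0.06976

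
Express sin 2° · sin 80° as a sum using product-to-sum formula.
sin 2° sin 80° = (1/2)[cos(2°-80°) - cos(2°+80°)]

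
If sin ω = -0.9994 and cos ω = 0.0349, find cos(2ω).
cos(2ω) = cos²ω - sin²ω = -0.9976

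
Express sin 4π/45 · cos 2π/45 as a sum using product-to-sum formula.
sin 4π/45 cos 2π/45 = (1/2)[sin(4π/45+2π/45) + sin(4π/45-2π/45)]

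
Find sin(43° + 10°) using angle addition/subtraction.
sin(43° + 10°) = sin 43° cos 10° + cos 43° sin 10° = 0.7986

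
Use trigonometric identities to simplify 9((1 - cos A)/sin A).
9((1 - cos A)/sin A) = 9(tan(A/2)) (using Half angle)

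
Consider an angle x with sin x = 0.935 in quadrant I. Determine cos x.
cos x = √(1 - sin²x) = 0.3546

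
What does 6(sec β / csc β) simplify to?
6(sec β / csc β) = 6(tan β) (using Reciprocal identities)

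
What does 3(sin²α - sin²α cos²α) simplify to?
3(sin²α - sin²α cos²α) = 3(sin⁴α) (using Factoring)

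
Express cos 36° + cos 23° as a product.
cos 36° + cos 23° = 2 cos(29.5°) cos(6.5°)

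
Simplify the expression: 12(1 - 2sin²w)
12(1 - 2sin²w) = 12(cos(2w)) (using Double angle)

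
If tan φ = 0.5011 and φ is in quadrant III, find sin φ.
sin φ = -0.448 (using tan²φ + 1 = sec²φ)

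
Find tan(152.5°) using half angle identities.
tan(152.5°) = sin 305° / (1 + cos 305°) = -0.5206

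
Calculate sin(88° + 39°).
sin(88° + 39°) = sin 88° cos 39° + cos 88° sin 39° = 0.7986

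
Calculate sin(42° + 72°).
sin(42° + 72°) = sin 42° cos 72° + cos 42° sin 72° = 0.9135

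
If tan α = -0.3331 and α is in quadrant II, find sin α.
sin α = 0.316 (using tan²α + 1 = sec²α)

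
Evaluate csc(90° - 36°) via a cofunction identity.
csc(90° - 36°) = sec(36°) = 1.236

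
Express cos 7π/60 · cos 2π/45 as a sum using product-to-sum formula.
cos 7π/60 cos 2π/45 = (1/2)[cos(7π/60-2π/45) + cos(7π/60+2π/45)]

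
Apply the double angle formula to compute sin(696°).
sin(696°) = 2 sin 348° cos 348° = -0.4067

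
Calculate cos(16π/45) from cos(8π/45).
cos(16π/45) = cos²8π/45 - sin²8π/45 = 0.4384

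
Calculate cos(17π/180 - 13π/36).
cos(17π/180 - 13π/36) = cos 17π/180 cos 13π/36 + sin 17π/180 sin 13π/36 = 0.6691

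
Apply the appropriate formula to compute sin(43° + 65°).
sin(43° + 65°) = sin 43° cos 65° + cos 43° sin 65° = 0.9511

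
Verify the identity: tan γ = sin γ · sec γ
RHS = sin γ · (1/cos γ) = sin γ/cos γ = tan γ = LHS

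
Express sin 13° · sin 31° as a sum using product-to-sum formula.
sin 13° sin 31° = (1/2)[cos(13°-31°) - cos(13°+31°)]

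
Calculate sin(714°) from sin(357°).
sin(714°) = 2 sin 357° cos 357° = -0.1045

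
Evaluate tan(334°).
tan(334°) = -0.4877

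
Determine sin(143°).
sin(143°) = 0.6018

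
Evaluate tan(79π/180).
tan(79π/180) = 5.145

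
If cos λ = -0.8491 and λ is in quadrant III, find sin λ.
sin λ = -0.5282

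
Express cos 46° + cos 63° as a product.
cos 46° + cos 63° = 2 cos(54.5°) cos(-8.5°)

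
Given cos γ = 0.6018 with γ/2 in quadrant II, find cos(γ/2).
cos(γ/2) = ±√((1 + cos γ)/2); negative since γ/2 ∈ QII, so cos(γ/2) = -0.8949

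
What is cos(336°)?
cos(336°) = 0.9135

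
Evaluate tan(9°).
tan(9°) = 0.1584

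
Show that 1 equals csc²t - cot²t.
RHS = 1/sin²t - cos²t/sin²t = (1 - cos²t)/sin²t = sin²t/sin²t = 1 = LHS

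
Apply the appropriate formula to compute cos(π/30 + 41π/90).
cos(π/30 + 41π/90) = cos π/30 cos 41π/90 - sin π/30 sin 41π/90 = 0.0349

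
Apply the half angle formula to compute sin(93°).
sin(93°) = √((1 - cos 186°)/2) = 0.9986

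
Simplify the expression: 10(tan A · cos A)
10(tan A · cos A) = 10(sin A) (using Quotient identity)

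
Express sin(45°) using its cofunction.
sin(45°) = cos(90° - 45°) = cos(45°)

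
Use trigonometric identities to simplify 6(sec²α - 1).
6(sec²α - 1) = 6(tan²α) (using Pythagorean identity)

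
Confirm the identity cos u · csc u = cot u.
LHS = cos u · (1/sin u) = cos u/sin u = cot u = RHS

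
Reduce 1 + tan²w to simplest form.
1 + tan²w = sec²w (using Pythagorean identity)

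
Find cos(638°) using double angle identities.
cos(638°) = cos²319° - sin²319° = 0.1392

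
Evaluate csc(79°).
csc(79°) = 1.019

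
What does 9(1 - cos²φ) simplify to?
9(1 - cos²φ) = 9(sin²φ) (using Pythagorean identity)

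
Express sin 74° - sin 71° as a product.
sin 74° - sin 71° = 2 cos(72.5°) sin(1.5°)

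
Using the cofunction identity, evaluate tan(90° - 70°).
tan(90° - 70°) = cot(70°) = 0.364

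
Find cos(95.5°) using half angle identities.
cos(95.5°) = -√((1 + cos 191°)/2) = -0.09585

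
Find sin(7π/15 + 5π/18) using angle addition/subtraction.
sin(7π/15 + 5π/18) = sin 7π/15 cos 5π/18 + cos 7π/15 sin 5π/18 = 0.7193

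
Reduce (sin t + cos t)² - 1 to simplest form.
(sin t + cos t)² - 1 = sin(2t) (using Pythagorean + double angle)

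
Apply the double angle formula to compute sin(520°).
sin(520°) = 2 sin 260° cos 260° = 0.342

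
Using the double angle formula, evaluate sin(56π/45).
sin(56π/45) = 2 sin 28π/45 cos 28π/45 = -0.6947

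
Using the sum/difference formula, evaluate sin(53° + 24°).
sin(53° + 24°) = sin 53° cos 24° + cos 53° sin 24° = 0.9744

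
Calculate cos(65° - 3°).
cos(65° - 3°) = cos 65° cos 3° + sin 65° sin 3° = 0.4695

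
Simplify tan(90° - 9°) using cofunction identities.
tan(90° - 9°) = cot(9°)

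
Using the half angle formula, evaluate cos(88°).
cos(88°) = √((1 + cos 176°)/2) = 0.0349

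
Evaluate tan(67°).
tan(67°) = 2.356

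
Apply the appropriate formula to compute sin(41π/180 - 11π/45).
sin(41π/180 - 11π/45) = sin 41π/180 cos 11π/45 - cos 41π/180 sin 11π/45 = -0.05234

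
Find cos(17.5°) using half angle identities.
cos(17.5°) = √((1 + cos 35°)/2) = 0.9537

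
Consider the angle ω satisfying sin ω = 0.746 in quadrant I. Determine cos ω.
cos ω = √(1 - sin²ω) = 0.6659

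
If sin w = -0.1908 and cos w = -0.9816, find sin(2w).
sin(2w) = 2 sin w cos w = 0.3746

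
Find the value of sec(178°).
sec(178°) = -1.001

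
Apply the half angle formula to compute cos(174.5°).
cos(174.5°) = -√((1 + cos 349°)/2) = -0.9954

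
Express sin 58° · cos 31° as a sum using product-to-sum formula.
sin 58° cos 31° = (1/2)[sin(58°+31°) + sin(58°-31°)]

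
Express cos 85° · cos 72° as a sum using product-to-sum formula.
cos 85° cos 72° = (1/2)[cos(85°-72°) + cos(85°+72°)]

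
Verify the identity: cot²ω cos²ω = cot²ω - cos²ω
RHS = cos²ω/sin²ω - cos²ω = cos²ω(1/sin²ω - 1) = cos²ω · (1 - sin²ω)/sin²ω = cos²ω · cos²ω/sin²ω = cos²ω · cot²ω = LHS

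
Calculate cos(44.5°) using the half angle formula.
cos(44.5°) = √((1 + cos 89°)/2) = 0.7133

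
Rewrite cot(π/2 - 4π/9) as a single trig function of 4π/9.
cot(π/2 - 4π/9) = tan(4π/9)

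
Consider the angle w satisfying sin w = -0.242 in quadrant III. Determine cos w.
cos w = ±√(1 - sin²w) = -0.9703 (negative in QIII)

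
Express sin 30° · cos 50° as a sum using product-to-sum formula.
sin 30° cos 50° = (1/2)[sin(30°+50°) + sin(30°-50°)]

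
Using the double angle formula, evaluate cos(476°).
cos(476°) = cos²238° - sin²238° = -0.4384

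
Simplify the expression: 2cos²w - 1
2cos²w - 1 = cos(2w) (using Double angle)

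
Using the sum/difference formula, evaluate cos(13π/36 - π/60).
cos(13π/36 - π/60) = cos 13π/36 cos π/60 + sin 13π/36 sin π/60 = 0.4695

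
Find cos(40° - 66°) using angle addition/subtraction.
cos(40° - 66°) = cos 40° cos 66° + sin 40° sin 66° = 0.8988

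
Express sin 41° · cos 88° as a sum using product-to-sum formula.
sin 41° cos 88° = (1/2)[sin(41°+88°) + sin(41°-88°)]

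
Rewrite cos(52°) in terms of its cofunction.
cos(52°) = sin(90° - 52°) = sin(38°)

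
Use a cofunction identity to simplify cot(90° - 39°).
cot(90° - 39°) = tan(39°)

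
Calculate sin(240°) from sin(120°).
sin(240°) = 2 sin 120° cos 120° = -√3/2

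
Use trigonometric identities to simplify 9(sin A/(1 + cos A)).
9(sin A/(1 + cos A)) = 9(tan(A/2)) (using Half angle)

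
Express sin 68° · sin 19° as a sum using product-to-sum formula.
sin 68° sin 19° = (1/2)[cos(68°-19°) - cos(68°+19°)]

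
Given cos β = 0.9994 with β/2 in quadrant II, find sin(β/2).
sin(β/2) = ±√((1 - cos β)/2); positive since β/2 ∈ QII, so sin(β/2) = 0.01732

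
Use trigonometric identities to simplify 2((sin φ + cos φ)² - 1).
2((sin φ + cos φ)² - 1) = 2(sin(2φ)) (using Pythagorean + double angle)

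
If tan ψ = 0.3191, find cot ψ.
cot ψ = 1/tan ψ = 3.134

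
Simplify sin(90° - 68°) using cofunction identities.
sin(90° - 68°) = cos(68°)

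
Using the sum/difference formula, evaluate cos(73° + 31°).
cos(73° + 31°) = cos 73° cos 31° - sin 73° sin 31° = -0.2419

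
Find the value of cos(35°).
cos(35°) = 0.8192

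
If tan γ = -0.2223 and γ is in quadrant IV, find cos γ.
cos γ = 0.9762 (using tan²γ + 1 = sec²γ)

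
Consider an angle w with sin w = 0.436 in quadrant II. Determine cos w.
cos w = ±√(1 - sin²w) = -0.8999 (negative in QII)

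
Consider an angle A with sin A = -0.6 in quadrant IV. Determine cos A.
cos A = √(1 - sin²A) = 0.8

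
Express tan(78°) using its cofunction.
tan(78°) = cot(90° - 78°) = cot(12°)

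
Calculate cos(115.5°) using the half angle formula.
cos(115.5°) = -√((1 + cos 231°)/2) = -0.4305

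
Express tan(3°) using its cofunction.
tan(3°) = cot(90° - 3°) = cot(87°)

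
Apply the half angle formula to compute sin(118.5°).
sin(118.5°) = √((1 - cos 237°)/2) = 0.8788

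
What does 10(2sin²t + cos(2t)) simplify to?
10(2sin²t + cos(2t)) = 10 (using Double angle)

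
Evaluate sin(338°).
sin(338°) = -0.3746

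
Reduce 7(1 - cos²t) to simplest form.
7(1 - cos²t) = 7(sin²t) (using Pythagorean identity)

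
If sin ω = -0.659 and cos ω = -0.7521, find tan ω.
tan ω = sin ω / cos ω = 0.8762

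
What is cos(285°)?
cos(285°) = (√6-√2)/4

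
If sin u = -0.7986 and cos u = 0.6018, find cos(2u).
cos(2u) = cos²u - sin²u = -0.2756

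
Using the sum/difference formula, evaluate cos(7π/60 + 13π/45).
cos(7π/60 + 13π/45) = cos 7π/60 cos 13π/45 - sin 7π/60 sin 13π/45 = 0.2924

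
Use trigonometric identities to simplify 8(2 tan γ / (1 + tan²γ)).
8(2 tan γ / (1 + tan²γ)) = 8(sin(2γ)) (using Double angle)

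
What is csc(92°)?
csc(92°) = 1.001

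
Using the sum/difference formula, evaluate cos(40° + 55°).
cos(40° + 55°) = cos 40° cos 55° - sin 40° sin 55° = -0.08716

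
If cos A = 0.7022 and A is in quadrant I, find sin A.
sin A = 0.712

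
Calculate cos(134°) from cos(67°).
cos(134°) = cos²67° - sin²67° = -0.6947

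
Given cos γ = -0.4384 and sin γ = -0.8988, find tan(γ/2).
tan(γ/2) = sin γ / (1 + cos γ) = -1.6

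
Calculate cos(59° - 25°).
cos(59° - 25°) = cos 59° cos 25° + sin 59° sin 25° = 0.829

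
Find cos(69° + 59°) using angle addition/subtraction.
cos(69° + 59°) = cos 69° cos 59° - sin 69° sin 59° = -0.6157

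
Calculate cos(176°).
cos(176°) = -0.9976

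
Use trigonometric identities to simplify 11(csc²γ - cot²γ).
11(csc²γ - cot²γ) = 11 (using Pythagorean identity)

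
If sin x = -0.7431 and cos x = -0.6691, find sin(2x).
sin(2x) = 2 sin x cos x = 0.9944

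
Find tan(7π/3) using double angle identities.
tan(7π/3) = 2 tan 7π/6 / (1 - tan²7π/6) = √3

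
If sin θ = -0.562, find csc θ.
csc θ = 1/sin θ = -1.779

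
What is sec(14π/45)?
sec(14π/45) = 1.788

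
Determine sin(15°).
sin(15°) = (√6-√2)/4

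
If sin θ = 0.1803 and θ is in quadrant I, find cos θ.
cos θ = 0.9836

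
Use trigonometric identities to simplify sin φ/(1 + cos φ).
sin φ/(1 + cos φ) = tan(φ/2) (using Half angle)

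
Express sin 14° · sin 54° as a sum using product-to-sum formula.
sin 14° sin 54° = (1/2)[cos(14°-54°) - cos(14°+54°)]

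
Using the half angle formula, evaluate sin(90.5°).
sin(90.5°) = √((1 - cos 181°)/2) = 1.0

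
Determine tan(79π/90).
tan(79π/90) = -0.404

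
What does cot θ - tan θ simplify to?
cot θ - tan θ = 2 cot(2θ) (using Double angle)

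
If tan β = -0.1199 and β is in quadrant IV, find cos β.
cos β = 0.9929 (using tan²β + 1 = sec²β)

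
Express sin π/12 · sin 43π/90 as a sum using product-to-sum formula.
sin π/12 sin 43π/90 = (1/2)[cos(π/12-43π/90) - cos(π/12+43π/90)]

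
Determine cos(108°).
cos(108°) = -0.309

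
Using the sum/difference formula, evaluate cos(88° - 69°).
cos(88° - 69°) = cos 88° cos 69° + sin 88° sin 69° = 0.9455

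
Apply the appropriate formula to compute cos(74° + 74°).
cos(74° + 74°) = cos 74° cos 74° - sin 74° sin 74° = -0.848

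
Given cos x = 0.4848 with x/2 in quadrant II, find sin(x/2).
sin(x/2) = ±√((1 - cos x)/2); positive since x/2 ∈ QII, so sin(x/2) = 0.5075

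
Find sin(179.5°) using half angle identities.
sin(179.5°) = √((1 - cos 359°)/2) = 0.008727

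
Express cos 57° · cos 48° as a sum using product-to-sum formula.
cos 57° cos 48° = (1/2)[cos(57°-48°) + cos(57°+48°)]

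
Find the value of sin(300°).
sin(300°) = -√3/2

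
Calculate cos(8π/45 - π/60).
cos(8π/45 - π/60) = cos 8π/45 cos π/60 + sin 8π/45 sin π/60 = 0.8746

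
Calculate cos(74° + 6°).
cos(74° + 6°) = cos 74° cos 6° - sin 74° sin 6° = 0.1736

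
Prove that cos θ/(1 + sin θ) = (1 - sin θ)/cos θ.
RHS = (1 - sin θ)(1 + sin θ) / (cos θ(1 + sin θ)) = (1 - sin²θ) / (cos θ(1 + sin θ)) = cos²θ / (cos θ(1 + sin θ)) = cos θ/(1 + sin θ) = LHS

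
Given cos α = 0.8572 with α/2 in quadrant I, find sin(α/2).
sin(α/2) = ±√((1 - cos α)/2); positive since α/2 ∈ QI, so sin(α/2) = 0.2672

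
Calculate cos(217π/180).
cos(217π/180) = -0.7986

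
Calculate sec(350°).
sec(350°) = 1.015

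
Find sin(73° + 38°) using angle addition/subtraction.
sin(73° + 38°) = sin 73° cos 38° + cos 73° sin 38° = 0.9336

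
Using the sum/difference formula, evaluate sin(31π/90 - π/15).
sin(31π/90 - π/15) = sin 31π/90 cos π/15 - cos 31π/90 sin π/15 = 0.766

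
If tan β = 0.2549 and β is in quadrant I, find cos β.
cos β = 0.969 (using tan²β + 1 = sec²β)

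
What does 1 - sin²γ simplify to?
1 - sin²γ = cos²γ (using Pythagorean identity)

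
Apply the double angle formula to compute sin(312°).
sin(312°) = 2 sin 156° cos 156° = -0.7431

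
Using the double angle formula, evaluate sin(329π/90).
sin(329π/90) = 2 sin 329π/180 cos 329π/180 = -0.8829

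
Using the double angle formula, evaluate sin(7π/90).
sin(7π/90) = 2 sin 7π/180 cos 7π/180 = 0.2419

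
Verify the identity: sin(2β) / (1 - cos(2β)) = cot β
LHS = 2 sin β cos β / (2sin²β) = cos β/sin β = cot β = RHS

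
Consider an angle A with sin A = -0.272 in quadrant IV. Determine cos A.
cos A = √(1 - sin²A) = 0.9623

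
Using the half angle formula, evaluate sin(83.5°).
sin(83.5°) = √((1 - cos 167°)/2) = 0.9936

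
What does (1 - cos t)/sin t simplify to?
(1 - cos t)/sin t = tan(t/2) (using Half angle)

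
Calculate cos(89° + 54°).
cos(89° + 54°) = cos 89° cos 54° - sin 89° sin 54° = -0.7986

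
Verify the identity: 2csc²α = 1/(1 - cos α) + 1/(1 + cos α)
RHS = [(1 + cos α) + (1 - cos α)] / [(1 - cos α)(1 + cos α)] = 2/(1 - cos²α) = 2/sin²α = 2csc²α = LHS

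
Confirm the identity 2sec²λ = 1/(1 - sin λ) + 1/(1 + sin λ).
RHS = [(1 + sin λ) + (1 - sin λ)] / [(1 - sin λ)(1 + sin λ)] = 2/(1 - sin²λ) = 2/cos²λ = 2sec²λ = LHS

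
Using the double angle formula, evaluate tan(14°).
tan(14°) = 2 tan 7° / (1 - tan²7°) = 0.2493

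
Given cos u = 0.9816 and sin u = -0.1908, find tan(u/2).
tan(u/2) = sin u / (1 + cos u) = -0.09629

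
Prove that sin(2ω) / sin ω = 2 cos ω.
LHS = 2 sin ω cos ω / sin ω = 2 cos ω = RHS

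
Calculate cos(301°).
cos(301°) = 0.515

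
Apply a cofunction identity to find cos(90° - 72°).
cos(90° - 72°) = sin(72°) = 0.9511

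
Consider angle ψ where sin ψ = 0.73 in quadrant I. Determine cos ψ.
cos ψ = √(1 - sin²ψ) = 0.6834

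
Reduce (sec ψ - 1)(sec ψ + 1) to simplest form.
(sec ψ - 1)(sec ψ + 1) = tan²ψ (using Diff. of squares)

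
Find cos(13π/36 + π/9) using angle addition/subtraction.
cos(13π/36 + π/9) = cos 13π/36 cos π/9 - sin 13π/36 sin π/9 = 0.08716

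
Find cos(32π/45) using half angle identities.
cos(32π/45) = -√((1 + cos 64π/45)/2) = -0.6157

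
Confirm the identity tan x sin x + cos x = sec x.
LHS = sin²x/cos x + cos x = (sin²x + cos²x)/cos x = 1/cos x = sec x = RHS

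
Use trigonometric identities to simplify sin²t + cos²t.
sin²t + cos²t = 1 (using Pythagorean identity)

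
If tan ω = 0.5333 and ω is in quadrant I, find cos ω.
cos ω = 0.8824 (using tan²ω + 1 = sec²ω)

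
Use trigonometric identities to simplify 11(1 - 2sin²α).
11(1 - 2sin²α) = 11(cos(2α)) (using Double angle)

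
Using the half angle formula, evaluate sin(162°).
sin(162°) = √((1 - cos 324°)/2) = 0.309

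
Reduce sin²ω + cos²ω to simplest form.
sin²ω + cos²ω = 1 (using Pythagorean identity)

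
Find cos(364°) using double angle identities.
cos(364°) = cos²182° - sin²182° = 0.9976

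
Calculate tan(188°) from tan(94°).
tan(188°) = 2 tan 94° / (1 - tan²94°) = 0.1405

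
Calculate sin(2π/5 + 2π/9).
sin(2π/5 + 2π/9) = sin 2π/5 cos 2π/9 + cos 2π/5 sin 2π/9 = 0.9272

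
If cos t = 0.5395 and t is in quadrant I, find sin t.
sin t = 0.842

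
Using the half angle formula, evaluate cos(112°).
cos(112°) = -√((1 + cos 224°)/2) = -0.3746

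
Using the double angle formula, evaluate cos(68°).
cos(68°) = cos²34° - sin²34° = 0.3746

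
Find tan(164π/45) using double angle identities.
tan(164π/45) = 2 tan 82π/45 / (1 - tan²82π/45) = -2.05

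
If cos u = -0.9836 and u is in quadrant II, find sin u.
sin u = 0.1804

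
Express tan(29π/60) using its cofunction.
tan(29π/60) = cot(π/2 - 29π/60) = cot(π/60)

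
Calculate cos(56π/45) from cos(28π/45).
cos(56π/45) = cos²28π/45 - sin²28π/45 = -0.7193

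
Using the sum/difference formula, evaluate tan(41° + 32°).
tan(41° + 32°) = (tan 41° + tan 32°)/(1 - tan 41° tan 32°) = 3.271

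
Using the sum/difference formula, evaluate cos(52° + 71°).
cos(52° + 71°) = cos 52° cos 71° - sin 52° sin 71° = -0.5446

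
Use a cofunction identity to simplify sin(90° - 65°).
sin(90° - 65°) = cos(65°)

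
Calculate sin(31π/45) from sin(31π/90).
sin(31π/45) = 2 sin 31π/90 cos 31π/90 = 0.829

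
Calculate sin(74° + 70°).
sin(74° + 70°) = sin 74° cos 70° + cos 74° sin 70° = 0.5878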